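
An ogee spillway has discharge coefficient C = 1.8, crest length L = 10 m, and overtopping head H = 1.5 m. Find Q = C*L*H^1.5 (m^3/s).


Q = 1.8 * 10 * 1.5^1.5 = 33.0681 m^3/s


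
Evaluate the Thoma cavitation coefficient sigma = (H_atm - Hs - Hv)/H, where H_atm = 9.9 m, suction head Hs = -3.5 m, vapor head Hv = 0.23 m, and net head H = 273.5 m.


sigma = (9.9 - (-3.5) - 0.23) / 273.5 = 0.0482


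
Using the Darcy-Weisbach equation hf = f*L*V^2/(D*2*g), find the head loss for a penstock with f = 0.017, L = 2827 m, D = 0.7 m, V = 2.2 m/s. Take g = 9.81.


hf = 0.017 * 2827 * 2.2^2 / (0.7 * 2 * 9.81) = 16.9365 m


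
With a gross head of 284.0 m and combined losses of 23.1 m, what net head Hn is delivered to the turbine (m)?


Hn = 284.0 - 23.1 = 260.9000 m


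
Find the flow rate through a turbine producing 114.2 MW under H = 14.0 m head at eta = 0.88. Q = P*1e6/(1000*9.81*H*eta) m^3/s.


Q = 114.2 * 1e6 / (1000 * 9.81 * 14.0 * 0.88) = 944.9012 m^3/s


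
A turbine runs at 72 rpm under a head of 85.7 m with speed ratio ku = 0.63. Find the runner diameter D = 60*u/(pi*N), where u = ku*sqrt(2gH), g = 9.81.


u = 0.63 * sqrt(2*9.81*85.7) = 25.8333 m/s
D = 60 * 25.8333 / (pi * 72) = 6.8525 m


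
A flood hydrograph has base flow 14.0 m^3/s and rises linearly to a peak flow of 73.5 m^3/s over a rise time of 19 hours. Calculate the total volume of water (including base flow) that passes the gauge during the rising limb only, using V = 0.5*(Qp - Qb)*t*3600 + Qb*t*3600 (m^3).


V = 0.5*(73.5 - 14.0)*19*3600 + 14.0*19*3600 = 2.9925e+06 m^3


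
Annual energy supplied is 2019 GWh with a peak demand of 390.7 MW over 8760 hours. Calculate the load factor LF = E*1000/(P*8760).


LF = 2019 * 1000 / (390.7 * 8760) = 0.5899


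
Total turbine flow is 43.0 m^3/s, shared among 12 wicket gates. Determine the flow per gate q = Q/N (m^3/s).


q = 43.0 / 12 = 3.5833 m^3/s


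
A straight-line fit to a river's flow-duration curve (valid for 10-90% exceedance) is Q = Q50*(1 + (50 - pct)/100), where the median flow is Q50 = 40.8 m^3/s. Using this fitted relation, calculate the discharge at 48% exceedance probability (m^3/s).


Q = 40.8 * (1 + (50 - 48)/100) = 41.6160 m^3/s


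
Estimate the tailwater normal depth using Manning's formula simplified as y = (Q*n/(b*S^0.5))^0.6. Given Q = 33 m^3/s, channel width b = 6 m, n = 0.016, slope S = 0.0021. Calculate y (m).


y = (33 * 0.016 / (6 * 0.0021^0.5))^0.6 = 1.4792 m


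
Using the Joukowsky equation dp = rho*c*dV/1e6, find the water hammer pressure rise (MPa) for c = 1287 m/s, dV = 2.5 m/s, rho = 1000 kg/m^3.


dp = 1000 * 1287 * 2.5 / 1e6 = 3.2175 MPa


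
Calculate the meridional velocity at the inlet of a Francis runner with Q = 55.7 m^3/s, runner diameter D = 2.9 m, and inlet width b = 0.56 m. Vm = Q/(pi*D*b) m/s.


Vm = 55.7 / (pi * 2.9 * 0.56) = 10.9174 m/s


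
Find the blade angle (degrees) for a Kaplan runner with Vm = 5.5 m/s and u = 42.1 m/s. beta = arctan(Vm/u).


beta = arctan(5.5 / 42.1) = 7.4430 degrees


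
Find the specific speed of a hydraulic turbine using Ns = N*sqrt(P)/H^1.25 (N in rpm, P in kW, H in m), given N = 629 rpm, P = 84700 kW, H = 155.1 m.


Ns = 629 * 84700^0.5 / 155.1^1.25 = 334.4472


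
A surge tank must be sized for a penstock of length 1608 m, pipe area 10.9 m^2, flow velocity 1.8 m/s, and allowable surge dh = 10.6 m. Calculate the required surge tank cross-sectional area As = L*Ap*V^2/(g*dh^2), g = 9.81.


As = 1608 * 10.9 * 1.8^2 / (9.81 * 10.6^2) = 51.5201 m^2


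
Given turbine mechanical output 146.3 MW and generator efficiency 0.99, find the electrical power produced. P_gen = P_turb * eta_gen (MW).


P_gen = 146.3 * 0.99 = 144.8370 MW


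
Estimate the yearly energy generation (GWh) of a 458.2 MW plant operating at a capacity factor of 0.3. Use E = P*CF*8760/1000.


E = 458.2 * 0.3 * 8760 / 1000 = 1204.1496 GWh


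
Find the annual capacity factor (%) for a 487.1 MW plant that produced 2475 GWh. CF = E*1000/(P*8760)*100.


CF = 2475 * 1000 / (487.1 * 8760) * 100 = 58.0033 %


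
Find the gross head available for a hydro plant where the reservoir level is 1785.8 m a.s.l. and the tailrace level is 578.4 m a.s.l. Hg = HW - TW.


Hg = 1785.8 - 578.4 = 1207.4000 m


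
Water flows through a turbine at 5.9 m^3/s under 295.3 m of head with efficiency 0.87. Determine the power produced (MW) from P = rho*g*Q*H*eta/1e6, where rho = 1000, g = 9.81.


P = 1000 * 9.81 * 5.9 * 295.3 * 0.87 / 1e6 = 14.8698 MW


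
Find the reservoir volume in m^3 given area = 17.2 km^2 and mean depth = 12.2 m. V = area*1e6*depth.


V = 17.2 * 1e6 * 12.2 = 2.0984e+08 m^3


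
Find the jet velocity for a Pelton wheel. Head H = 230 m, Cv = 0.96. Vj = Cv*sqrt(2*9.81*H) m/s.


Vj = 0.96 * sqrt(2*9.81*230) = 64.4889 m/s


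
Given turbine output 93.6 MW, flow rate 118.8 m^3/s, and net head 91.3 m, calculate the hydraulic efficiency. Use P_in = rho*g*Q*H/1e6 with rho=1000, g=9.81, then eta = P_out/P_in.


P_in = 1000 * 9.81 * 118.8 * 91.3 / 1e6 = 106.4036 MW
eta = 93.6 / 106.4036 = 0.8797


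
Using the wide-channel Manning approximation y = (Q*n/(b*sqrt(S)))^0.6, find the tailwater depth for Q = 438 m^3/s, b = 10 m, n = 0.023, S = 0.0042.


y = (438 * 0.023 / (10 * 0.0042^0.5))^0.6 = 5.1874 m


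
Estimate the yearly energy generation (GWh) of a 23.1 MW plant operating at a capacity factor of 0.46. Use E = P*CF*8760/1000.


E = 23.1 * 0.46 * 8760 / 1000 = 93.0838 GWh


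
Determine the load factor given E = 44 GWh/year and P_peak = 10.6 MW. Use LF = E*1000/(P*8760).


LF = 44 * 1000 / (10.6 * 8760) = 0.4739


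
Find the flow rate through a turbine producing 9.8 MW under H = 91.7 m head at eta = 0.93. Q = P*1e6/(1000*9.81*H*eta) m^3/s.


Q = 9.8 * 1e6 / (1000 * 9.81 * 91.7 * 0.93) = 11.7140 m^3/s


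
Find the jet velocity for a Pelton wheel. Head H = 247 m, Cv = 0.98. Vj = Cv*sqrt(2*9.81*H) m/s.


Vj = 0.98 * sqrt(2*9.81*247) = 68.2219 m/s


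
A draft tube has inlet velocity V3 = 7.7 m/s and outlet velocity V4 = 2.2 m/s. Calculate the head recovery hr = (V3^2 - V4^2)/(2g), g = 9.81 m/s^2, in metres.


hr = (7.7^2 - 2.2^2) / (2*9.81) = 2.7752 m


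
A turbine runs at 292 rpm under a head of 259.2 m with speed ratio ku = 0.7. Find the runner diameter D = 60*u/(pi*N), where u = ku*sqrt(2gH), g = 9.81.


u = 0.7 * sqrt(2*9.81*259.2) = 49.9189 m/s
D = 60 * 49.9189 / (pi * 292) = 3.2650 m


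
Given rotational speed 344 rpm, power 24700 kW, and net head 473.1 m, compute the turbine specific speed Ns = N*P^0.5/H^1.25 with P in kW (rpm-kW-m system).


Ns = 344 * 24700^0.5 / 473.1^1.25 = 24.5028


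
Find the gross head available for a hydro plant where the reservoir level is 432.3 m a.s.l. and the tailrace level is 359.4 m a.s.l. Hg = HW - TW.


Hg = 432.3 - 359.4 = 72.9000 m


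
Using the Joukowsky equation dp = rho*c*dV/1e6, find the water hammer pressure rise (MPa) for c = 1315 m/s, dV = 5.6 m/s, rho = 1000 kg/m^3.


dp = 1000 * 1315 * 5.6 / 1e6 = 7.3640 MPa


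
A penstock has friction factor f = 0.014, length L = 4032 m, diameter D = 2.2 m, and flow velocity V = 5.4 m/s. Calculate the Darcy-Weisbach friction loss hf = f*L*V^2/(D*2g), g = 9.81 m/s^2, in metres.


hf = 0.014 * 4032 * 5.4^2 / (2.2 * 2 * 9.81) = 38.1342 m


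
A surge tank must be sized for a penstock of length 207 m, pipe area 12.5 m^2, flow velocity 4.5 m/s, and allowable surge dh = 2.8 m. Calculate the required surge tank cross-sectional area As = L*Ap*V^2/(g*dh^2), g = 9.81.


As = 207 * 12.5 * 4.5^2 / (9.81 * 2.8^2) = 681.2716 m^2


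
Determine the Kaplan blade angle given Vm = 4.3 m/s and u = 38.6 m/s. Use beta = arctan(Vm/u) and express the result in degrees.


beta = arctan(4.3 / 38.6) = 6.3565 degrees


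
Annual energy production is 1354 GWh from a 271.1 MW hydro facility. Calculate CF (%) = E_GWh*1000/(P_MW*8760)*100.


CF = 1354 * 1000 / (271.1 * 8760) * 100 = 57.0145 %


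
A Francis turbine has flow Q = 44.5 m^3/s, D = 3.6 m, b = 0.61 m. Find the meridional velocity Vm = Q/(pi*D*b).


Vm = 44.5 / (pi * 3.6 * 0.61) = 6.4503 m/s


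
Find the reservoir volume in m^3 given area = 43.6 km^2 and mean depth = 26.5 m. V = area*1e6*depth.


V = 43.6 * 1e6 * 26.5 = 1.1554e+09 m^3


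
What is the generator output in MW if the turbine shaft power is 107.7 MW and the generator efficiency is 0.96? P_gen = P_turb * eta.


P_gen = 107.7 * 0.96 = 103.3920 MW


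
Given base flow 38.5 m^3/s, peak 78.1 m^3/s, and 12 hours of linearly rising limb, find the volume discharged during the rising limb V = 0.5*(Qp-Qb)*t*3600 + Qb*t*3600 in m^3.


V = 0.5*(78.1 - 38.5)*12*3600 + 38.5*12*3600 = 2.5186e+06 m^3


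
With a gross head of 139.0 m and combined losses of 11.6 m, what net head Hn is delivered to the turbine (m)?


Hn = 139.0 - 11.6 = 127.4000 m


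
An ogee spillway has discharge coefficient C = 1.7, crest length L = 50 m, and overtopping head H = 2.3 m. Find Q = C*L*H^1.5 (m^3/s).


Q = 1.7 * 50 * 2.3^1.5 = 296.4904 m^3/s


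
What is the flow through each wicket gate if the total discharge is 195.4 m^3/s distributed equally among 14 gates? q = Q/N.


q = 195.4 / 14 = 13.9571 m^3/s


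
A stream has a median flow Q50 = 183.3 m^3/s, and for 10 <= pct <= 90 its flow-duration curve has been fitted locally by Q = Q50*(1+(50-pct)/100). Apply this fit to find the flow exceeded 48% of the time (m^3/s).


Q = 183.3 * (1 + (50 - 48)/100) = 186.9660 m^3/s


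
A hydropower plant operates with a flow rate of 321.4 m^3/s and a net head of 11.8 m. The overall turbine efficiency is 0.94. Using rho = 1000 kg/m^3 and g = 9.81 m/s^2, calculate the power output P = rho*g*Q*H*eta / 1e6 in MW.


P = 1000 * 9.81 * 321.4 * 11.8 * 0.94 / 1e6 = 34.9723 MW


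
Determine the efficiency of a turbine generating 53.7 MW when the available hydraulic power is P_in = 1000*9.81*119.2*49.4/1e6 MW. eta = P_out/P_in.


P_in = 1000 * 9.81 * 119.2 * 49.4 / 1e6 = 57.7660 MW
eta = 53.7 / 57.7660 = 0.9296


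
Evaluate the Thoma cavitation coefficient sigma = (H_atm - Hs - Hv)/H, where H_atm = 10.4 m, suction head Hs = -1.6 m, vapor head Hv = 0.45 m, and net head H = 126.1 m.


sigma = (10.4 - (-1.6) - 0.45) / 126.1 = 0.0916


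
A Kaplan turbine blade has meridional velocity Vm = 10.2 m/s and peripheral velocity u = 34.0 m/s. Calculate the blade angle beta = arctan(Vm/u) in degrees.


beta = arctan(10.2 / 34.0) = 16.6992 degrees


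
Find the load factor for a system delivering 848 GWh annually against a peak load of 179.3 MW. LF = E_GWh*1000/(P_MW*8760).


LF = 848 * 1000 / (179.3 * 8760) = 0.5399


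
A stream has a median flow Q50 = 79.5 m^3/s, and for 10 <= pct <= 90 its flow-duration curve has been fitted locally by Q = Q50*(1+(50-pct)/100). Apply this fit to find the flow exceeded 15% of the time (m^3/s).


Q = 79.5 * (1 + (50 - 15)/100) = 107.3250 m^3/s


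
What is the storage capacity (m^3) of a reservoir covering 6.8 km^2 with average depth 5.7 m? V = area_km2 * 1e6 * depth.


V = 6.8 * 1e6 * 5.7 = 3.8760e+07 m^3


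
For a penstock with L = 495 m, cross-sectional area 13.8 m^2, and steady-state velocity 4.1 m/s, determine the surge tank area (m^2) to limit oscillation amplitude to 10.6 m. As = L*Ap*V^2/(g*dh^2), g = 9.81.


As = 495 * 13.8 * 4.1^2 / (9.81 * 10.6^2) = 104.1769 m^2


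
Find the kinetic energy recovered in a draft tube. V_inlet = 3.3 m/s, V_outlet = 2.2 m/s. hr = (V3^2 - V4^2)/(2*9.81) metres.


hr = (3.3^2 - 2.2^2) / (2*9.81) = 0.3084 m


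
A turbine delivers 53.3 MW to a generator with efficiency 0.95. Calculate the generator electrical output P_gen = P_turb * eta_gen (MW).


P_gen = 53.3 * 0.95 = 50.6350 MW


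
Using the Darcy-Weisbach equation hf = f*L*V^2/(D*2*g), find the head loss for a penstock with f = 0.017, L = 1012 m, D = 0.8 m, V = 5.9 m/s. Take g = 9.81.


hf = 0.017 * 1012 * 5.9^2 / (0.8 * 2 * 9.81) = 38.1544 m


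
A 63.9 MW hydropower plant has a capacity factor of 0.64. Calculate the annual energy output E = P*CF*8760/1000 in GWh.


E = 63.9 * 0.64 * 8760 / 1000 = 358.2490 GWh


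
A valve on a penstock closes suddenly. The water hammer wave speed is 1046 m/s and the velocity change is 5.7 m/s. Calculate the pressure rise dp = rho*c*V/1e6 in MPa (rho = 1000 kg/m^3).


dp = 1000 * 1046 * 5.7 / 1e6 = 5.9622 MPa


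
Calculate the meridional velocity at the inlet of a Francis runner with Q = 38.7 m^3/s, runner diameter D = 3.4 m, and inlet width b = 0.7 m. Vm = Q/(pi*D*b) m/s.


Vm = 38.7 / (pi * 3.4 * 0.7) = 5.1759 m/s


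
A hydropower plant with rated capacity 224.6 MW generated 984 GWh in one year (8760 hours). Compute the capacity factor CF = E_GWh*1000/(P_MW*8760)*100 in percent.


CF = 984 * 1000 / (224.6 * 8760) * 100 = 50.0128 %


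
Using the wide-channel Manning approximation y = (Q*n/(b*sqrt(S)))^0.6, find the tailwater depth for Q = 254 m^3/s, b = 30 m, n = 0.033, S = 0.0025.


y = (254 * 0.033 / (30 * 0.0025^0.5))^0.6 = 2.8077 m


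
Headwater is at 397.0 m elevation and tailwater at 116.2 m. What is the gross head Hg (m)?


Hg = 397.0 - 116.2 = 280.8000 m


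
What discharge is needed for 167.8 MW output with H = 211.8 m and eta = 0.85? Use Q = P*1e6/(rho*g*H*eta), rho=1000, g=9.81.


Q = 167.8 * 1e6 / (1000 * 9.81 * 211.8 * 0.85) = 95.0119 m^3/s


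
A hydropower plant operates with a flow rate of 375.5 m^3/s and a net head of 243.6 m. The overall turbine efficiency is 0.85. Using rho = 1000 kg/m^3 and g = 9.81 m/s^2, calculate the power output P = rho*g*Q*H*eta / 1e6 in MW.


P = 1000 * 9.81 * 375.5 * 243.6 * 0.85 / 1e6 = 762.7376 MW


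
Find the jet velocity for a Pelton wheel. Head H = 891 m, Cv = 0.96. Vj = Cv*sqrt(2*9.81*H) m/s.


Vj = 0.96 * sqrt(2*9.81*891) = 126.9286 m/s


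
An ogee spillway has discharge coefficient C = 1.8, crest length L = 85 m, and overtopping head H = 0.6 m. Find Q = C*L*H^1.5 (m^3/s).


Q = 1.8 * 85 * 0.6^1.5 = 71.1080 m^3/s


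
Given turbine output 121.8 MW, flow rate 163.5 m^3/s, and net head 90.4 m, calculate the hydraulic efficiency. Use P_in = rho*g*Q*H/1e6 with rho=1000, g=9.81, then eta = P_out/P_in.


P_in = 1000 * 9.81 * 163.5 * 90.4 / 1e6 = 144.9957 MW
eta = 121.8 / 144.9957 = 0.8400


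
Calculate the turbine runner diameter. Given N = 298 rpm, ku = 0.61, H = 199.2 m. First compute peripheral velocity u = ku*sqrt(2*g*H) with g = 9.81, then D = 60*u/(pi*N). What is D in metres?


u = 0.61 * sqrt(2*9.81*199.2) = 38.1350 m/s
D = 60 * 38.1350 / (pi * 298) = 2.4440 m


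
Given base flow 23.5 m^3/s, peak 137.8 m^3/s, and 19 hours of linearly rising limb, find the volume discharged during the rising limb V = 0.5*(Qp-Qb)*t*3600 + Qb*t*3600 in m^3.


V = 0.5*(137.8 - 23.5)*19*3600 + 23.5*19*3600 = 5.5165e+06 m^3


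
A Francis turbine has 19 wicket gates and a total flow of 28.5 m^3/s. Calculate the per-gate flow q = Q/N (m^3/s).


q = 28.5 / 19 = 1.5000 m^3/s


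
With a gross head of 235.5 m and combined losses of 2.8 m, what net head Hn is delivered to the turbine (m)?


Hn = 235.5 - 2.8 = 232.7000 m


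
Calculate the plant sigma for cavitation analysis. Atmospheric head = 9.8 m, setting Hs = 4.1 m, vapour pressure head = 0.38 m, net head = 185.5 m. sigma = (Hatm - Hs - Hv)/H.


sigma = (9.8 - 4.1 - 0.38) / 185.5 = 0.0287


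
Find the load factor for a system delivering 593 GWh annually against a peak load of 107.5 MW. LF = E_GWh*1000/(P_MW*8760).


LF = 593 * 1000 / (107.5 * 8760) = 0.6297


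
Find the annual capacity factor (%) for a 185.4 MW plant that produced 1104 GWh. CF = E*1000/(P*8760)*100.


CF = 1104 * 1000 / (185.4 * 8760) * 100 = 67.9759 %


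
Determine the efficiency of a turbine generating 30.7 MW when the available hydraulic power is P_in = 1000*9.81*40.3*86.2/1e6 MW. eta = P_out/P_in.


P_in = 1000 * 9.81 * 40.3 * 86.2 / 1e6 = 34.0786 MW
eta = 30.7 / 34.0786 = 0.9009


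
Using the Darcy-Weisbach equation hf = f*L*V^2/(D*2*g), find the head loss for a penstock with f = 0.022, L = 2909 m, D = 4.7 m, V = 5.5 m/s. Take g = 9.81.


hf = 0.022 * 2909 * 5.5^2 / (4.7 * 2 * 9.81) = 20.9940 m


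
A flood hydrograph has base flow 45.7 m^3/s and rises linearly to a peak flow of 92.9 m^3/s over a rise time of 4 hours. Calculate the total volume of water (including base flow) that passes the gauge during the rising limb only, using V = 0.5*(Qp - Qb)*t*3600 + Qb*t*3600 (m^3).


V = 0.5*(92.9 - 45.7)*4*3600 + 45.7*4*3600 = 997920.0000 m^3


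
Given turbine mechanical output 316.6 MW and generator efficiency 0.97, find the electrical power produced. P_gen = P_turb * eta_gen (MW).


P_gen = 316.6 * 0.97 = 307.1020 MW


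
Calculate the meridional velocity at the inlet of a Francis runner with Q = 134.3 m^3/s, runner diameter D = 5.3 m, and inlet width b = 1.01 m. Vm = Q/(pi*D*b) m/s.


Vm = 134.3 / (pi * 5.3 * 1.01) = 7.9860 m/s


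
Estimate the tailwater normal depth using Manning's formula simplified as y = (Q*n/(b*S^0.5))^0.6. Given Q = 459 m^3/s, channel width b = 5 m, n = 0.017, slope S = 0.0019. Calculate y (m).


y = (459 * 0.017 / (5 * 0.0019^0.5))^0.6 = 8.5575 m


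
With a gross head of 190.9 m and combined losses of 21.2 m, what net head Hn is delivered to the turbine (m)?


Hn = 190.9 - 21.2 = 169.7000 m


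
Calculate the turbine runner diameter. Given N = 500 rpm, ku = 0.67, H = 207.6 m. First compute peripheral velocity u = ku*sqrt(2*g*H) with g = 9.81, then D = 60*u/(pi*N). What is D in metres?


u = 0.67 * sqrt(2*9.81*207.6) = 42.7600 m/s
D = 60 * 42.7600 / (pi * 500) = 1.6333 m


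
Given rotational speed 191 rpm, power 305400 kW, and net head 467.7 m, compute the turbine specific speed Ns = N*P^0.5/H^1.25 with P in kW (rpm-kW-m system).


Ns = 191 * 305400^0.5 / 467.7^1.25 = 48.5298


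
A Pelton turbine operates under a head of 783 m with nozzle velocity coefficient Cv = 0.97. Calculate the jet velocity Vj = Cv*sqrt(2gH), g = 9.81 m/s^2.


Vj = 0.97 * sqrt(2*9.81*783) = 120.2270 m/s


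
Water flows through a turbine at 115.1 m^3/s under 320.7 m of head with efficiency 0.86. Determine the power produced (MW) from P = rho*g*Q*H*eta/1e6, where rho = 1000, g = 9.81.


P = 1000 * 9.81 * 115.1 * 320.7 * 0.86 / 1e6 = 311.4166 MW


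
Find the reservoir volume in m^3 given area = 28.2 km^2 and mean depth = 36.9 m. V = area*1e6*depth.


V = 28.2 * 1e6 * 36.9 = 1.0406e+09 m^3


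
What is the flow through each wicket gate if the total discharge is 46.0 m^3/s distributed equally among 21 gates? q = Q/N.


q = 46.0 / 21 = 2.1905 m^3/s


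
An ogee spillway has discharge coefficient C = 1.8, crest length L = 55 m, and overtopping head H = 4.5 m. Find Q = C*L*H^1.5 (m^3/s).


Q = 1.8 * 55 * 4.5^1.5 = 945.0482 m^3/s


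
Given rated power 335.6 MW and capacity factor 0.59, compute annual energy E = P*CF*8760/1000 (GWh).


E = 335.6 * 0.59 * 8760 / 1000 = 1734.5150 GWh


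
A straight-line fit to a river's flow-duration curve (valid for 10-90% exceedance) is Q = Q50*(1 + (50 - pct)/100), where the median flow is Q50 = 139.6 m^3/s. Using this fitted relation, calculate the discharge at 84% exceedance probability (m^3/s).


Q = 139.6 * (1 + (50 - 84)/100) = 92.1360 m^3/s


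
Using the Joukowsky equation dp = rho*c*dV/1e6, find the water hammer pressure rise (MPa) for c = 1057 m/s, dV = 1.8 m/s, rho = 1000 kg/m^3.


dp = 1000 * 1057 * 1.8 / 1e6 = 1.9026 MPa


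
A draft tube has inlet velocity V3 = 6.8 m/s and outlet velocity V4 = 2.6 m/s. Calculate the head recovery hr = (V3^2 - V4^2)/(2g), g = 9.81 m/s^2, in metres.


hr = (6.8^2 - 2.6^2) / (2*9.81) = 2.0122 m


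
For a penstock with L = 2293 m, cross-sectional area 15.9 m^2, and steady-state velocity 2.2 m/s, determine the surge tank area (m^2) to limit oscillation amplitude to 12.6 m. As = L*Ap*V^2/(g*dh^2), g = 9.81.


As = 2293 * 15.9 * 2.2^2 / (9.81 * 12.6^2) = 113.3017 m^2


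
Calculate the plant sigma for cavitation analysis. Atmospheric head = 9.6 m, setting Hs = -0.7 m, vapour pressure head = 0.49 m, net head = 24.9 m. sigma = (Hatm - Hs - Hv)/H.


sigma = (9.6 - (-0.7) - 0.49) / 24.9 = 0.3940


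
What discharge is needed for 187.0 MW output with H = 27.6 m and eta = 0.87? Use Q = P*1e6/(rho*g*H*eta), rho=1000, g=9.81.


Q = 187.0 * 1e6 / (1000 * 9.81 * 27.6 * 0.87) = 793.8606 m^3/s


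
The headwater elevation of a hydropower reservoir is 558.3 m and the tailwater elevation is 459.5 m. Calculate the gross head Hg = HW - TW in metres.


Hg = 558.3 - 459.5 = 98.8000 m


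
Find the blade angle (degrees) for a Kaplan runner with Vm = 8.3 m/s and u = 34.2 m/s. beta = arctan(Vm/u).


beta = arctan(8.3 / 34.2) = 13.6414 degrees


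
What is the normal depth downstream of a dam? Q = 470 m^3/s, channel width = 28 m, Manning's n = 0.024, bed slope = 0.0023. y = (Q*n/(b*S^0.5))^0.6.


y = (470 * 0.024 / (28 * 0.0023^0.5))^0.6 = 3.5857 m


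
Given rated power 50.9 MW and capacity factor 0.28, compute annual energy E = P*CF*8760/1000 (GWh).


E = 50.9 * 0.28 * 8760 / 1000 = 124.8475 GWh


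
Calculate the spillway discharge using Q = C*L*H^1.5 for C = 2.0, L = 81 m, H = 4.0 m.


Q = 2.0 * 81 * 4.0^1.5 = 1296.0000 m^3/s


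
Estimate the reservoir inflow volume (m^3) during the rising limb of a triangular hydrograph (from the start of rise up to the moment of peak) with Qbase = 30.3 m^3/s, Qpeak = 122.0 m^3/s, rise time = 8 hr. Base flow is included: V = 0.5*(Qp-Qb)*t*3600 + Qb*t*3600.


V = 0.5*(122.0 - 30.3)*8*3600 + 30.3*8*3600 = 2.1931e+06 m^3


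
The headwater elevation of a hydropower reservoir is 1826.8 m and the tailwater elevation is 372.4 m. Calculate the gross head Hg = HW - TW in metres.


Hg = 1826.8 - 372.4 = 1454.4000 m


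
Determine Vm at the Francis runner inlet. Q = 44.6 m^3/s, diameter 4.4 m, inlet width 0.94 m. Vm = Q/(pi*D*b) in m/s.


Vm = 44.6 / (pi * 4.4 * 0.94) = 3.4325 m/s


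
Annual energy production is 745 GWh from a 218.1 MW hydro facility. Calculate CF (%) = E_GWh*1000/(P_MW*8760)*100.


CF = 745 * 1000 / (218.1 * 8760) * 100 = 38.9939 %


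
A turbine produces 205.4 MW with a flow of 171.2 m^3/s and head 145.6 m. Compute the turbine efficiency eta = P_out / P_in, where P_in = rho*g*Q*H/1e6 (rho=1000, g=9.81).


P_in = 1000 * 9.81 * 171.2 * 145.6 / 1e6 = 244.5311 MW
eta = 205.4 / 244.5311 = 0.8400


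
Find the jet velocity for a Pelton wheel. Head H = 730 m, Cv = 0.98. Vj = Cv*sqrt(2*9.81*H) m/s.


Vj = 0.98 * sqrt(2*9.81*730) = 117.2835 m/s


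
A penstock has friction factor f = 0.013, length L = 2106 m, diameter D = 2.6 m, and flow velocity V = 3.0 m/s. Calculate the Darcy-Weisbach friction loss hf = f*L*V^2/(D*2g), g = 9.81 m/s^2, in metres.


hf = 0.013 * 2106 * 3.0^2 / (2.6 * 2 * 9.81) = 4.8303 m


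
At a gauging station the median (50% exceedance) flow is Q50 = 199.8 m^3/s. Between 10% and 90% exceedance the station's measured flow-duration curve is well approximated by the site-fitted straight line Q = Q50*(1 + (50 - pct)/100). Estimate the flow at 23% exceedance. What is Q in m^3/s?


Q = 199.8 * (1 + (50 - 23)/100) = 253.7460 m^3/s


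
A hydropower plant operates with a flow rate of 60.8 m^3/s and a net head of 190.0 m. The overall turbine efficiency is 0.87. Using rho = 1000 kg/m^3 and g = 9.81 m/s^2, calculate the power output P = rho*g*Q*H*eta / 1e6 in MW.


P = 1000 * 9.81 * 60.8 * 190.0 * 0.87 / 1e6 = 98.5929 MW


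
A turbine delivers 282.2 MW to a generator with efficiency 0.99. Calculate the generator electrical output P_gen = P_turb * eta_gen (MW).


P_gen = 282.2 * 0.99 = 279.3780 MW


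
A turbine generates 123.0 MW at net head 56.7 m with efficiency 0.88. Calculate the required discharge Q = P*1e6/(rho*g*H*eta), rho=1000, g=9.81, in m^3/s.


Q = 123.0 * 1e6 / (1000 * 9.81 * 56.7 * 0.88) = 251.2872 m^3/s


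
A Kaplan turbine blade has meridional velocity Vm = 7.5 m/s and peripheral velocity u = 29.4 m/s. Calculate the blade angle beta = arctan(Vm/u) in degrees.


beta = arctan(7.5 / 29.4) = 14.3110 degrees


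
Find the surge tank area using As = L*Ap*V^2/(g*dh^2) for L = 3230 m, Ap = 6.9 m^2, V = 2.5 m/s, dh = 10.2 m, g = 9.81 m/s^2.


As = 3230 * 6.9 * 2.5^2 / (9.81 * 10.2^2) = 136.4779 m^2


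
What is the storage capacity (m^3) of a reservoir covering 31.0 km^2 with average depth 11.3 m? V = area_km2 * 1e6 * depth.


V = 31.0 * 1e6 * 11.3 = 3.5030e+08 m^3


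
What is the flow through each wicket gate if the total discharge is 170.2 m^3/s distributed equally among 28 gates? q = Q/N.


q = 170.2 / 28 = 6.0786 m^3/s


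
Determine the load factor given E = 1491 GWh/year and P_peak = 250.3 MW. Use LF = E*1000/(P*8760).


LF = 1491 * 1000 / (250.3 * 8760) = 0.6800


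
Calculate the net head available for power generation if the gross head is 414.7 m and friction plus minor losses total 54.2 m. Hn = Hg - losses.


Hn = 414.7 - 54.2 = 360.5000 m


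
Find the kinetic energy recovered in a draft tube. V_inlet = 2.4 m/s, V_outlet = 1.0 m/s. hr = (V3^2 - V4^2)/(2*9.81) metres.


hr = (2.4^2 - 1.0^2) / (2*9.81) = 0.2426 m


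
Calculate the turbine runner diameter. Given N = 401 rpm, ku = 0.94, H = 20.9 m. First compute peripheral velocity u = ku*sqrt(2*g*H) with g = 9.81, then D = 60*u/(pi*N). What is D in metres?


u = 0.94 * sqrt(2*9.81*20.9) = 19.0349 m/s
D = 60 * 19.0349 / (pi * 401) = 0.9066 m


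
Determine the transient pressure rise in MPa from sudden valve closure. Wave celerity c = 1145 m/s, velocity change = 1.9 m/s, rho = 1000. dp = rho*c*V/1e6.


dp = 1000 * 1145 * 1.9 / 1e6 = 2.1755 MPa


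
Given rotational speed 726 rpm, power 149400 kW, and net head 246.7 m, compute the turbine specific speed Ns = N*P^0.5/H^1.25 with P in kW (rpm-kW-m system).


Ns = 726 * 149400^0.5 / 246.7^1.25 = 287.0123


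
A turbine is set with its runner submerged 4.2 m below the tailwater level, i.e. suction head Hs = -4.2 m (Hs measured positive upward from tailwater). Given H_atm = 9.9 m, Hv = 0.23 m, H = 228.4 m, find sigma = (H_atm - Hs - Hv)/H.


sigma = (9.9 - (-4.2) - 0.23) / 228.4 = 0.0607


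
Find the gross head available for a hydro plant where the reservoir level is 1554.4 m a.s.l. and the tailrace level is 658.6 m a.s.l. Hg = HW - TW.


Hg = 1554.4 - 658.6 = 895.8000 m


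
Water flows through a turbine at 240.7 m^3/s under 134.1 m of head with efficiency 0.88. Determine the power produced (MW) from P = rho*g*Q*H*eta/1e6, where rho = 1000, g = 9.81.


P = 1000 * 9.81 * 240.7 * 134.1 * 0.88 / 1e6 = 278.6484 MW


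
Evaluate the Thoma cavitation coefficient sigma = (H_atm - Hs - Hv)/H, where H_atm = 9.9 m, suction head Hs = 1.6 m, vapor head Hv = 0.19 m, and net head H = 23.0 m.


sigma = (9.9 - 1.6 - 0.19) / 23.0 = 0.3526


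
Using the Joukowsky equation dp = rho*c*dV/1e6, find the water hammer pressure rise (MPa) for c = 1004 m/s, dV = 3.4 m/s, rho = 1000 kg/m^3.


dp = 1000 * 1004 * 3.4 / 1e6 = 3.4136 MPa


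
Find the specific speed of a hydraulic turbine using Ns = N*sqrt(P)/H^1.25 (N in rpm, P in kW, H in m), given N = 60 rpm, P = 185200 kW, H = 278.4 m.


Ns = 60 * 185200^0.5 / 278.4^1.25 = 22.7057


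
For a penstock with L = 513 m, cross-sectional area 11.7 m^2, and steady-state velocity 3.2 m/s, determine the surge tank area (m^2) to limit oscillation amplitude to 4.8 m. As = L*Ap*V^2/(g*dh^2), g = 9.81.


As = 513 * 11.7 * 3.2^2 / (9.81 * 4.8^2) = 271.9266 m^2


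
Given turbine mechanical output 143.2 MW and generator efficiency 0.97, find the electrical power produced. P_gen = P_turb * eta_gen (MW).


P_gen = 143.2 * 0.97 = 138.9040 MW


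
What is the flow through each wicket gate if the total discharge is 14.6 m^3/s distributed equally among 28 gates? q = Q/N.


q = 14.6 / 28 = 0.5214 m^3/s


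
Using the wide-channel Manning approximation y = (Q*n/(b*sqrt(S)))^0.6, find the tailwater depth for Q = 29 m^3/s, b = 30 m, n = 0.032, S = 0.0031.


y = (29 * 0.032 / (30 * 0.0031^0.5))^0.6 = 0.7028 m


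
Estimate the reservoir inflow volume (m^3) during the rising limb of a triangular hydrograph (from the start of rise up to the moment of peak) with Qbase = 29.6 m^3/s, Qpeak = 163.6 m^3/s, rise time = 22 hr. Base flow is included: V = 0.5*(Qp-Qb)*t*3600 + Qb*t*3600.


V = 0.5*(163.6 - 29.6)*22*3600 + 29.6*22*3600 = 7.6507e+06 m^3


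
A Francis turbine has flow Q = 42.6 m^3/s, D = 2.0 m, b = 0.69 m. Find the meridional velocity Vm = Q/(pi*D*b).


Vm = 42.6 / (pi * 2.0 * 0.69) = 9.8261 m/s


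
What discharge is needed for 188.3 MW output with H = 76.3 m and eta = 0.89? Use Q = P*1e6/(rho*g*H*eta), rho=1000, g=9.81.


Q = 188.3 * 1e6 / (1000 * 9.81 * 76.3 * 0.89) = 282.6616 m^3/s


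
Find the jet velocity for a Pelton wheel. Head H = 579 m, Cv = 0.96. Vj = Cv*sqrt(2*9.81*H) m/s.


Vj = 0.96 * sqrt(2*9.81*579) = 102.3199 m/s


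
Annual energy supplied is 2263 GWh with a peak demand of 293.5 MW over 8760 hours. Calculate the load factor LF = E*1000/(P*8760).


LF = 2263 * 1000 / (293.5 * 8760) = 0.8802


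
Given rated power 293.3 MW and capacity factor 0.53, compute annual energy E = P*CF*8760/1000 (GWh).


E = 293.3 * 0.53 * 8760 / 1000 = 1361.7332 GWh


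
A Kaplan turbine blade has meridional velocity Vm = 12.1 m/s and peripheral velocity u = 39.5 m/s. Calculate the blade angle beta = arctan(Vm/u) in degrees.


beta = arctan(12.1 / 39.5) = 17.0314 degrees


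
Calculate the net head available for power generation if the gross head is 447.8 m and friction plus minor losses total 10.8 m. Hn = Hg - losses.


Hn = 447.8 - 10.8 = 437.0000 m


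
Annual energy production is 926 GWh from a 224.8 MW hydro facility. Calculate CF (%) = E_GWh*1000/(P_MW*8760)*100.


CF = 926 * 1000 / (224.8 * 8760) * 100 = 47.0230 %


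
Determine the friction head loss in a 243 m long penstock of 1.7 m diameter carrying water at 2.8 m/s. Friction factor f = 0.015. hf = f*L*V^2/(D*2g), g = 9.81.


hf = 0.015 * 243 * 2.8^2 / (1.7 * 2 * 9.81) = 0.8568 m


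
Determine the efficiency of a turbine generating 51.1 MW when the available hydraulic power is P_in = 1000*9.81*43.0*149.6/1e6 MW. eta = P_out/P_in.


P_in = 1000 * 9.81 * 43.0 * 149.6 / 1e6 = 63.1058 MW
eta = 51.1 / 63.1058 = 0.8098


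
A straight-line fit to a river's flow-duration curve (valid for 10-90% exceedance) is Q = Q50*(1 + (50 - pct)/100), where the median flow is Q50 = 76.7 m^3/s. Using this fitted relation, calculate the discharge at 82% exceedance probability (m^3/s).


Q = 76.7 * (1 + (50 - 82)/100) = 52.1560 m^3/s


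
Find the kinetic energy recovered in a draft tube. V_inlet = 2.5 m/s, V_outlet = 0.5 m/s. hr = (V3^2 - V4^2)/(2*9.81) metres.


hr = (2.5^2 - 0.5^2) / (2*9.81) = 0.3058 m


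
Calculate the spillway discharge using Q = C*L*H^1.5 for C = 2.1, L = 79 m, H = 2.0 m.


Q = 2.1 * 79 * 2.0^1.5 = 469.2361 m^3/s


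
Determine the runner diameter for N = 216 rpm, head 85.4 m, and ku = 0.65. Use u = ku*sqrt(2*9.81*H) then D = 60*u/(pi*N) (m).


u = 0.65 * sqrt(2*9.81*85.4) = 26.6067 m/s
D = 60 * 26.6067 / (pi * 216) = 2.3526 m


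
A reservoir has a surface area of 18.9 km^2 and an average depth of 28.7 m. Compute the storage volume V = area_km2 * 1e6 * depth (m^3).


V = 18.9 * 1e6 * 28.7 = 5.4243e+08 m^3


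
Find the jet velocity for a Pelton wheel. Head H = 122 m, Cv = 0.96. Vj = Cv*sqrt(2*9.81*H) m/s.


Vj = 0.96 * sqrt(2*9.81*122) = 46.9678 m/s


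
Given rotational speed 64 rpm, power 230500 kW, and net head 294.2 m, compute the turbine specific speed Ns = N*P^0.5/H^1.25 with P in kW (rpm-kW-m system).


Ns = 64 * 230500^0.5 / 294.2^1.25 = 25.2181


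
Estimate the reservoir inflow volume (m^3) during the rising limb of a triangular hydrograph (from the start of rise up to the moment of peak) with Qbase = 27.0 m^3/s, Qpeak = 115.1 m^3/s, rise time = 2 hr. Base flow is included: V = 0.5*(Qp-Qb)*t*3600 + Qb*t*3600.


V = 0.5*(115.1 - 27.0)*2*3600 + 27.0*2*3600 = 511560.0000 m^3


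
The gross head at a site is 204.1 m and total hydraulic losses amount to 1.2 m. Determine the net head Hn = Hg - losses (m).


Hn = 204.1 - 1.2 = 202.9000 m


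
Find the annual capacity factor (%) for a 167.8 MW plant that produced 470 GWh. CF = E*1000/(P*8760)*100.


CF = 470 * 1000 / (167.8 * 8760) * 100 = 31.9744 %


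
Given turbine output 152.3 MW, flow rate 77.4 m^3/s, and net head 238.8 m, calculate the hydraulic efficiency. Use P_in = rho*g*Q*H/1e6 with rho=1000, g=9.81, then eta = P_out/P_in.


P_in = 1000 * 9.81 * 77.4 * 238.8 / 1e6 = 181.3194 MW
eta = 152.3 / 181.3194 = 0.8400


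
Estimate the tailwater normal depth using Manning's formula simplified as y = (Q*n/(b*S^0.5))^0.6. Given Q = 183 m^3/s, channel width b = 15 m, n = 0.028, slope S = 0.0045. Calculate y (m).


y = (183 * 0.028 / (15 * 0.0045^0.5))^0.6 = 2.6555 m


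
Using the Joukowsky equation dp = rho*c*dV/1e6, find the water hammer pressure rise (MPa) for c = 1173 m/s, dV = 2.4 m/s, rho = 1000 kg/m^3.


dp = 1000 * 1173 * 2.4 / 1e6 = 2.8152 MPa


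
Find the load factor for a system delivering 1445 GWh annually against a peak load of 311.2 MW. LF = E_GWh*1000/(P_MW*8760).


LF = 1445 * 1000 / (311.2 * 8760) = 0.5301


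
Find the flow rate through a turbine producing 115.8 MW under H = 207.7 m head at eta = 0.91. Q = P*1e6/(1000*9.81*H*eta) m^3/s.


Q = 115.8 * 1e6 / (1000 * 9.81 * 207.7 * 0.91) = 62.4542 m^3/s


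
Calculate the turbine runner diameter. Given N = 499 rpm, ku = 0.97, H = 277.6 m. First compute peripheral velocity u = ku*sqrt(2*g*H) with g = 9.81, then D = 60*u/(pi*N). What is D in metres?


u = 0.97 * sqrt(2*9.81*277.6) = 71.5865 m/s
D = 60 * 71.5865 / (pi * 499) = 2.7399 m


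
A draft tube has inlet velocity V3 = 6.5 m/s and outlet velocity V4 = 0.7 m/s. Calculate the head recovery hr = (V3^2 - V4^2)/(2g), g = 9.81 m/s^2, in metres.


hr = (6.5^2 - 0.7^2) / (2*9.81) = 2.1284 m


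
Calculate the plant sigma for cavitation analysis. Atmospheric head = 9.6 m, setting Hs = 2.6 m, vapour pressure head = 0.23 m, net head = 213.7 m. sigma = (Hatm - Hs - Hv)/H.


sigma = (9.6 - 2.6 - 0.23) / 213.7 = 0.0317


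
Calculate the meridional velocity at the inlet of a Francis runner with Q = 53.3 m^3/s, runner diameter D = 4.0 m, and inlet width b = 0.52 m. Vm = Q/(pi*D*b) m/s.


Vm = 53.3 / (pi * 4.0 * 0.52) = 8.1567 m/s


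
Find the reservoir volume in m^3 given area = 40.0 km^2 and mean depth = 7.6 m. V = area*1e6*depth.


V = 40.0 * 1e6 * 7.6 = 3.0400e+08 m^3


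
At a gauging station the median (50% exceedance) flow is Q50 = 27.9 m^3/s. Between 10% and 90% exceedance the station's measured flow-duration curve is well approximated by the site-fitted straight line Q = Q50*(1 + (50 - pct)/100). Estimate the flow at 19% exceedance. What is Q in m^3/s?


Q = 27.9 * (1 + (50 - 19)/100) = 36.5490 m^3/s


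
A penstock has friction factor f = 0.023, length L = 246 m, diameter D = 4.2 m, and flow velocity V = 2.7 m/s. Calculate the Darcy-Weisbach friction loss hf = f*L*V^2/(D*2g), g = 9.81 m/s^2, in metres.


hf = 0.023 * 246 * 2.7^2 / (4.2 * 2 * 9.81) = 0.5005 m


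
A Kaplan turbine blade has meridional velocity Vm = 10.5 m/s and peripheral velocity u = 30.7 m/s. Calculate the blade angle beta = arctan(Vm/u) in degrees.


beta = arctan(10.5 / 30.7) = 18.8817 degrees


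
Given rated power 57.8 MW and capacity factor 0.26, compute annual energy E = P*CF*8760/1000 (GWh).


E = 57.8 * 0.26 * 8760 / 1000 = 131.6453 GWh


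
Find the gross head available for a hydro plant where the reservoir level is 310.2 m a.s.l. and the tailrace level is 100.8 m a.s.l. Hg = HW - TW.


Hg = 310.2 - 100.8 = 209.4000 m


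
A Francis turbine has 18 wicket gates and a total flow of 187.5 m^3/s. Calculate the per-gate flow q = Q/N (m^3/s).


q = 187.5 / 18 = 10.4167 m^3/s


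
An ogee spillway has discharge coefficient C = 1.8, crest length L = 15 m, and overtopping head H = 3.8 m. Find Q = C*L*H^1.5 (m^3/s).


Q = 1.8 * 15 * 3.8^1.5 = 200.0042 m^3/s


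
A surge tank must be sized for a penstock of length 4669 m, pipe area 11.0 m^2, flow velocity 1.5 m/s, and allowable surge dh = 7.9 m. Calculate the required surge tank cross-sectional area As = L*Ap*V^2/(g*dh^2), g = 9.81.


As = 4669 * 11.0 * 1.5^2 / (9.81 * 7.9^2) = 188.7452 m^2


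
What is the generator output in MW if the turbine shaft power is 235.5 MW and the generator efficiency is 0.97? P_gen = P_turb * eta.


P_gen = 235.5 * 0.97 = 228.4350 MW


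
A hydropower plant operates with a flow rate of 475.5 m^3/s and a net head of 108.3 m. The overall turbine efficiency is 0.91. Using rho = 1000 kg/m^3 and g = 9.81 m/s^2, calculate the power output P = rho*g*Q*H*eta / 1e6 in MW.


P = 1000 * 9.81 * 475.5 * 108.3 * 0.91 / 1e6 = 459.7157 MW


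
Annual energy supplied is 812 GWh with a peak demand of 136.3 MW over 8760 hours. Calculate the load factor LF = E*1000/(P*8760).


LF = 812 * 1000 / (136.3 * 8760) = 0.6801


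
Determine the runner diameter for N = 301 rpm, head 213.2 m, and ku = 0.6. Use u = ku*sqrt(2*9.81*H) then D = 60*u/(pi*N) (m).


u = 0.6 * sqrt(2*9.81*213.2) = 38.8056 m/s
D = 60 * 38.8056 / (pi * 301) = 2.4622 m


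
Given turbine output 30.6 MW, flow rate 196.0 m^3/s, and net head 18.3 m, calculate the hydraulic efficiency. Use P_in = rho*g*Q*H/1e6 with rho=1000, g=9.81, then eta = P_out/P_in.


P_in = 1000 * 9.81 * 196.0 * 18.3 / 1e6 = 35.1865 MW
eta = 30.6 / 35.1865 = 0.8697


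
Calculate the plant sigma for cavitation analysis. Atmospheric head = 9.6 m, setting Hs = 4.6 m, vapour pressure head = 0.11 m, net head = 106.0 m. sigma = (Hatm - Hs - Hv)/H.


sigma = (9.6 - 4.6 - 0.11) / 106.0 = 0.0461


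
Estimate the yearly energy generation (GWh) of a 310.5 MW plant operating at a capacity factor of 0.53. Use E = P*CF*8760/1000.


E = 310.5 * 0.53 * 8760 / 1000 = 1441.5894 GWh


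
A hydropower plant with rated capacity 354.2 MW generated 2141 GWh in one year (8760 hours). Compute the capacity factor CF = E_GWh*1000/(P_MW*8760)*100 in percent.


CF = 2141 * 1000 / (354.2 * 8760) * 100 = 69.0024 %


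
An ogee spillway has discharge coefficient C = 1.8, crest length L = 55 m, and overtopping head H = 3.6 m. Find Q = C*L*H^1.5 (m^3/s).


Q = 1.8 * 55 * 3.6^1.5 = 676.2215 m^3/s


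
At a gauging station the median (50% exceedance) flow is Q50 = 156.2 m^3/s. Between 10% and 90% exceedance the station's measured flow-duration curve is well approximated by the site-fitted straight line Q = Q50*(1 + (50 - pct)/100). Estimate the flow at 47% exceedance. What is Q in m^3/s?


Q = 156.2 * (1 + (50 - 47)/100) = 160.8860 m^3/s


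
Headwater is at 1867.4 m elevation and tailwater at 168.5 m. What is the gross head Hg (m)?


Hg = 1867.4 - 168.5 = 1698.9000 m


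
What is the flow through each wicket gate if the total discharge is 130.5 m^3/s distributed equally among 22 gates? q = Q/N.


q = 130.5 / 22 = 5.9318 m^3/s


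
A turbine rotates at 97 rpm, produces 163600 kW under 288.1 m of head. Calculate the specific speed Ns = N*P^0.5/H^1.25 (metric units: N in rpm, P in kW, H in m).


Ns = 97 * 163600^0.5 / 288.1^1.25 = 33.0548


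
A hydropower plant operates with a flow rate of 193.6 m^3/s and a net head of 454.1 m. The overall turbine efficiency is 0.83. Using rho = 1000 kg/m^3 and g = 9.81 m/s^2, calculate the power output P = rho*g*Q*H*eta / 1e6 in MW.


P = 1000 * 9.81 * 193.6 * 454.1 * 0.83 / 1e6 = 715.8202 MW
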